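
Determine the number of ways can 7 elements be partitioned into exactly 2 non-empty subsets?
63

Solution: This equals S(7,2), the Stirling number of the 2nd kind.
Using the Stirling recurrence: S(n,k) = k·S(n-1,k) + S(n-1,k-1)
S(7,2) = 2·S(6,2) + S(6,1)
         = 2·31 + 1
         = 62 + 1
         = 63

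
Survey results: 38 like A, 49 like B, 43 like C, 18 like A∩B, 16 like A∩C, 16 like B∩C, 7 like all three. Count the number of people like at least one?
87

Working:
|A∪B∪C| = 38+49+43-18-16-16+7 = 87.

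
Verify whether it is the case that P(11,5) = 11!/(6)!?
True

Permutation formula P(n,k) = n!/(n-k)!: 11!/6! = 39,916,800/720 = 55,440 = P(11,5). The statement holds.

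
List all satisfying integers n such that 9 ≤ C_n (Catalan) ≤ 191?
4, 5, 6
C_3=5; C_4=14; C_5=42; C_6=132; C_7=429. So valid n = 4, 5, 6.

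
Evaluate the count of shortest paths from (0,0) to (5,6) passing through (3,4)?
To (3,4): C(7,3)=35. From there: C(4,2)=6. Total: 210.

Answer: 210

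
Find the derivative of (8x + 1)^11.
88(8x + 1)^10

Reasoning: Chain rule: 11(8x+1)^{10} × 8 = 88(8x+1)^{10}.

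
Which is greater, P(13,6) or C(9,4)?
P(13,6)

Working:
P(13,6)=1,235,520, C(9,4)=126.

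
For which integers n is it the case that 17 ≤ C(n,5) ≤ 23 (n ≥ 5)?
7
C(6,5)=6; C(7,5)=21; C(8,5)=56. So valid n = 7.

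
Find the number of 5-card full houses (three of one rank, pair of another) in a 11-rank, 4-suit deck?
2,640
Triple rank: 11. Triple suits: C(4,3)=4. Pair rank: 10. Pair suits: C(4,2)=6. Total: 2,640.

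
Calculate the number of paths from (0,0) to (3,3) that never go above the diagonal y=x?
5
Counted by the Catalan number C_3: C_3 = C(6,3)/(3+1) = 20/4 = 5.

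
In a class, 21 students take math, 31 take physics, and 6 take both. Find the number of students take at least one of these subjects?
46

Explanation: |A∪B| = |A|+|B|-|A∩B| = 21+31-6 = 46.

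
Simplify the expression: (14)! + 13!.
93,405,312,000
(14)! + 13! = (14)·13! + 13! = (14+1)·13! = 15·13! = 93,405,312,000.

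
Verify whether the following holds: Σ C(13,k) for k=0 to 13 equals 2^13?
Binomial theorem: Σ C(13,k) = (1+1)^13 = 2^13 = 8,192; RHS 2^13 = 8,192.
Final answer: True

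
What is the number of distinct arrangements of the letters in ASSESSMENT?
75,600

Word has 10 letters (A=1, S=4, E=2, M=1, N=1, T=1). Arrangements: 10!/Π(k!) = 75,600.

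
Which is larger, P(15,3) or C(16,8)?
C(16,8)
P(15,3)=2,730, C(16,8)=12,870.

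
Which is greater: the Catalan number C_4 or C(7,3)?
C(7,3)

Working:
C_4 = C(8,4)/(4+1) = 70/5 = 14; C(7,3) = 35.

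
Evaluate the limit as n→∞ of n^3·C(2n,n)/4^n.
∞

Working:
C(2n,n) ~ 4^n/√(πn), so n^3·C(2n,n)/4^n ~ n^(3 − 1/2)/√π → ∞.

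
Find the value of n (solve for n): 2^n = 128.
7

Reasoning: 2^7 = 128, so n = 7.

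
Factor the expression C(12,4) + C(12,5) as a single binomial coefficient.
By Pascal's identity: C(12,4) + C(12,5) = C(13,5) = 1,287.
Final answer: C(13,5)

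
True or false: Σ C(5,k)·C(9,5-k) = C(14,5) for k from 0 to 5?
True

Vandermonde's identity gives C(14,5) = 2,002; RHS C(14,5) = 2,002.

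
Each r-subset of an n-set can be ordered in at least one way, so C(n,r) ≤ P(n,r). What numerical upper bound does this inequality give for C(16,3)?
3,360

Solution: P(16,3) = 16·15·14 = 3,360, so C(16,3) ≤ 3,360. (The bound is loose by a factor of 3! = 6: C(16,3) = 3,360/6 = 560.)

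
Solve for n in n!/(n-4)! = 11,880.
12
n!/(n-4)! = n×(n-1)×(n-2)×(n-3), a product of 4 consecutive integers ≈ (n−1.5)^4. 11,880^(1/4) + 1.5 ≈ 11.9; check n = 12: 12×11×10×9 = 11,880 ✓. So n = 12.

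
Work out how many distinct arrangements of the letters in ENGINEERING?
277,200

Working:
Word has 11 letters (E=3, N=3, G=2, I=2, R=1). Arrangements: 11!/Π(k!) = 277,200.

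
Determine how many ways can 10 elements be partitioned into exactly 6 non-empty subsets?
22,827

Solution: This equals S(10,6), the Stirling number of the 2nd kind.
Using the Stirling recurrence: S(n,k) = k·S(n-1,k) + S(n-1,k-1)
S(10,6) = 6·S(9,6) + S(9,5)
         = 6·2646 + 6951
         = 15876 + 6951
         = 22,827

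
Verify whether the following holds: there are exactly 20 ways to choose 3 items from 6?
True

Solution: C(6,3) = 20.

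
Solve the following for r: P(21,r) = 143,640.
4

P(21,r) = 21·20·…·(21−r+1), a product of r factors. Multiplying down from 21: 21 = 21; 21·20 = 420; 21·20·19 = 7,980; 21·20·19·18 = 143,640 ✓ (4 factors). So r = 4.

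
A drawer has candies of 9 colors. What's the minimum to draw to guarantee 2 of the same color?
10

Working:
Worst case: 1 of each = 9. One more: 10.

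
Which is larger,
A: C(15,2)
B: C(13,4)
B

Solution: A=C(15,2)=105, B=C(13,4)=715.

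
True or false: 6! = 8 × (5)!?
False

Explanation: 6! = 6 × 5! = 720, but 8 × 5! = 960.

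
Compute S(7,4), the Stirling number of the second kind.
350

Working:
Using the Stirling recurrence: S(n,k) = k·S(n-1,k) + S(n-1,k-1)
S(7,4) = 4·S(6,4) + S(6,3)
         = 4·65 + 90
         = 260 + 90
         = 350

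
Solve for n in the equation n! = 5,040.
7

n! is strictly increasing. 5! = 120, 6! = 720, 7! = 5,040 ✓. So n = 7.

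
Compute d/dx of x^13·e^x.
(13x^12 + x^13)e^x
Product rule: d/dx[x^13]·e^x + x^13·d/dx[e^x] = 13x^{12}e^x + x^13e^x.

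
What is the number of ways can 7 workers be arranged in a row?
5,040

Explanation: Arrangements of 7 distinct objects: 7! = 5,040.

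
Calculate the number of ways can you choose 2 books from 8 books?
28
C(8,2) = 8! / (2! × (8-2)!)
         = 8! / (2! × 6!)
         = 28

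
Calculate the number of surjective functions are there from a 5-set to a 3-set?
150

Working:
Onto functions = 3! × S(5,3)
First compute S(5,3) via recurrence:
Using the Stirling recurrence: S(n,k) = k·S(n-1,k) + S(n-1,k-1)
S(5,3) = 3·S(4,3) + S(4,2)
         = 3·6 + 7
         = 18 + 7
         = 25
Then: 6 × 25 = 150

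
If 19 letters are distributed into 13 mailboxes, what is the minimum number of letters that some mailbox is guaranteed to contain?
2

Explanation: Pigeonhole: ⌈19/13⌉ = 2.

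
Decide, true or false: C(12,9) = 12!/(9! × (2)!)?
False

Solution: The correct denominator is 9!×3!, giving C(12,9) = 220; the stated RHS is 12!/(9!×2!) = 660 ≠ 220, so the statement does not hold.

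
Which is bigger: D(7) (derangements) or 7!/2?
7!/2

D(7) = (7-1)·[D(6) + D(5)] = 6·[265 + 44] = 1,854; 7!/2 = 5,040/2 = 2,520.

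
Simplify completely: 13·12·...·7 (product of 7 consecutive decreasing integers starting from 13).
8,648,640

Working:
This is P(13,7) = 13!/(6)! = 8,648,640.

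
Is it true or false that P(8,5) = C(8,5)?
False

Solution: P(8,5) = 6,720 but C(8,5) = 56; they differ by a factor of 5! = 120, so the statement does not hold.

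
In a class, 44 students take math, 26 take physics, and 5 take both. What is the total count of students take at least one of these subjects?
65

|A∪B| = |A|+|B|-|A∩B| = 44+26-5 = 65.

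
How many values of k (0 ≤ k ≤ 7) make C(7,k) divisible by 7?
Checking C(7,k) mod 7 for k = 0..7: divisible at k = 1, 2, 3, 4, 5, 6. That's 6 values.

Answer: 6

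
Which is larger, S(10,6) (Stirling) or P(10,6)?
P(10,6)

Working:
S(10,6) = 6·S(9,6) + S(9,5) = 6·2,646 + 6,951 = 22,827; P(10,6) = 151,200.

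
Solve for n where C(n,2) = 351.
27
C(n,2) = n(n−1)/2! is increasing in n, and n(n−1) = 2!·351 = 702 ≈ (n−0.5)^2 gives n ≈ 27.0. Check: C(25,2) = 300, C(26,2) = 325, C(27,2) = 351 ✓. So n = 27.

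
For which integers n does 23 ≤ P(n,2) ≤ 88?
6, 7, 8, 9

Explanation: P(5,2)=20; P(6,2)=30; P(7,2)=42; P(8,2)=56; P(9,2)=72; P(10,2)=90. So valid n = 6, 7, 8, 9.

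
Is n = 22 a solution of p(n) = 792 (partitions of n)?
No

Solution: Pentagonal recurrence p(n) = p(n−1) + p(n−2) − p(n−5) − p(n−7) + …: p(22) = p(21) + p(20) − p(17) − p(15) + p(10) + p(7) − p(0) = 792 + 627 − 297 − 176 + 42 + 15 − 1 = 1,002, which does not equal 792.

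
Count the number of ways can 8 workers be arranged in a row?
40,320

Working:
Arrangements of 8 distinct objects: 8! = 40,320.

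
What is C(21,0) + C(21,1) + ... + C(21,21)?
2,097,152

Solution: Sum of binomial coefficients = 2^21 = 2,097,152.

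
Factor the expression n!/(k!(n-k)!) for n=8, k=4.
This is the binomial coefficient C(8,4) = 70.

Answer: C(8,4) = 70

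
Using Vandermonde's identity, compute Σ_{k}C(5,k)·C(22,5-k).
80,730

Solution: = C(5+22,5) = C(27,5) = 80,730.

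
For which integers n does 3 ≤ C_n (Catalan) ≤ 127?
3, 4, 5

Reasoning: C_2=2; C_3=5; C_4=14; C_5=42; C_6=132. So valid n = 3, 4, 5.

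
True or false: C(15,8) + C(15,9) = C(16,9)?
True

Explanation: Pascal's identity C(n,k) + C(n,k+1) = C(n+1,k+1): 6,435 + 5,005 = 11,440 = C(16,9).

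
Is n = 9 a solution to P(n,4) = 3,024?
P(9,4) = 9·8·7·6 = 3,024, which equals 3,024.

Answer: Yes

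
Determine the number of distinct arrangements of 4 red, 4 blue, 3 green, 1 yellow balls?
138,600

Working:
Multinomial: 12!/(4! × 4! × 3! × 1!) = 138,600.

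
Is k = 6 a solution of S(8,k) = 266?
Yes

S(8,6) = 6·S(7,6) + S(7,5) = 6·21 + 140 = 266, which equals 266.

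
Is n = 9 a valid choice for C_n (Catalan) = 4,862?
Yes

C_9 = C(18,9)/(9+1) = 48,620/10 = 4,862, which equals 4,862.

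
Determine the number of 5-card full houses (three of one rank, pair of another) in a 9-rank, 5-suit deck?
Triple rank: 9. Triple suits: C(5,3)=10. Pair rank: 8. Pair suits: C(5,2)=10. Total: 7,200.

Answer: 7,200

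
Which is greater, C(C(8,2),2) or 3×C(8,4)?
C(C(8,2),2)

Reasoning: C(C(8,2),2)=378, 3×C(8,4)=210.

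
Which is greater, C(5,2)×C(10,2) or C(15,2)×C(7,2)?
C(15,2)×C(7,2)

C(5,2)×C(10,2)=450, C(15,2)×C(7,2)=2,205.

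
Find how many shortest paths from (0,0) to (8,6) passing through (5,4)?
1,260

To (5,4): C(9,5)=126. From there: C(5,3)=10. Total: 1,260.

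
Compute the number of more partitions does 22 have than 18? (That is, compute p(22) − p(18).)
617

Working:
Pentagonal recurrence p(n) = p(n−1) + p(n−2) − p(n−5) − p(n−7) + …: p(22) = p(21) + p(20) − p(17) − p(15) + p(10) + p(7) − p(0) = 792 + 627 − 297 − 176 + 42 + 15 − 1 = 1,002.
p(18) = p(17) + p(16) − p(13) − p(11) + p(6) + p(3) = 297 + 231 − 101 − 56 + 11 + 3 = 385.
Difference = 1,002 − 385 = 617.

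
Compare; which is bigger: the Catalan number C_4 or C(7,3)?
C(7,3)

Working:
C_4 = C(8,4)/(4+1) = 70/5 = 14; C(7,3) = 35.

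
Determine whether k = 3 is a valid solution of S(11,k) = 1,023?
No

Reasoning: S(11,3) = 3·S(10,3) + S(10,2) = 3·9,330 + 511 = 28,501, which does not equal 1,023.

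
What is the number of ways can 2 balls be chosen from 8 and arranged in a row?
56

Reasoning: P(8,2) = 8!/(8-2)! = 56.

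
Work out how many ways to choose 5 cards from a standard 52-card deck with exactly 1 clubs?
1,069,263

Working:
13 clubs and 39 non-clubs: C(13,1) × C(39,4) = 13 × 82251 = 1,069,263.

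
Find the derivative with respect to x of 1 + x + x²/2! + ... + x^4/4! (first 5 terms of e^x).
1 + x + x²/2! + ... + x^3/3!

Working:
Differentiating term by term gives the first 4 terms of e^x.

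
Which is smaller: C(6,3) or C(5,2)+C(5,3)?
Equal

Working:
By Pascal's identity: C(6,3) = C(5,2)+C(5,3) = 20. Equal.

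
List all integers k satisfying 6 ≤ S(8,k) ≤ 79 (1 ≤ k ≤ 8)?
7
S(8,1)=1; S(8,2)=127; S(8,3)=966; S(8,4)=1,701; S(8,5)=1,050; S(8,6)=266; S(8,7)=28; S(8,8)=1. So valid k = 7.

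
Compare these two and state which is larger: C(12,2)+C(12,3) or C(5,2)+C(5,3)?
C(12,2)+C(12,3)

Solution: First=286, Second=20.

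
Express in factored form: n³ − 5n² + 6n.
n(n − 2)(n − 3)

Explanation: n³ − 5n² + 6n = n(n² − 5n + 6) = n(n − 2)(n − 3).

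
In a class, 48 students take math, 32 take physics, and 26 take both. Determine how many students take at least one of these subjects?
54

Explanation: |A∪B| = |A|+|B|-|A∩B| = 48+32-26 = 54.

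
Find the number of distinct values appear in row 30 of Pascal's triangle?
16
Row 30 has entries C(30,0)..C(30,30); by symmetry C(30,k)=C(30,30-k), giving 16 distinct values.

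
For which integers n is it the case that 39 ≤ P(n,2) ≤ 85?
7, 8, 9
P(6,2)=30; P(7,2)=42; P(8,2)=56; P(9,2)=72; P(10,2)=90. So valid n = 7, 8, 9.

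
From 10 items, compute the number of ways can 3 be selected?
120
C(10,3) = 10! / (3! × (10-3)!)
         = 10! / (3! × 7!)
         = 120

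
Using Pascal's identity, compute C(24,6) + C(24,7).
480,700

Solution: C(24,6) + C(24,7) = C(25,7) = 480,700.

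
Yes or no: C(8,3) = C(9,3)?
No

Reasoning: LHS = C(8,3) = 56; RHS = C(9,3) = 84. 56 ≠ 84, so the statement does not hold.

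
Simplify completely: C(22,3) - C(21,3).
210

Solution: C(22,3) - C(21,3) = C(21,2) = 210.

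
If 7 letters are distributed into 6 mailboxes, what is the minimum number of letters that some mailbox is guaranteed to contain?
2

Reasoning: Pigeonhole: ⌈7/6⌉ = 2.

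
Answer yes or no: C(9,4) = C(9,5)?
Yes

Reasoning: Symmetry C(n,k) = C(n,n-k): C(9,4) = 126 and C(9,5) = 126. Both sides agree, so the statement holds.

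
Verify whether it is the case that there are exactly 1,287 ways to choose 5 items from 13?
True

Solution: C(13,5) = 1,287.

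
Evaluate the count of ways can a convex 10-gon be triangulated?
1,430

Using the Catalan number formula: C_n = C(2n, n) / (n+1)
C_8 = C(16, 8) / (8+1)
     = 12870 / 9
     = 1,430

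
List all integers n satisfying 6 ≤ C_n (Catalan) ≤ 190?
4, 5, 6

Reasoning: C_3=5; C_4=14; C_5=42; C_6=132; C_7=429. So valid n = 4, 5, 6.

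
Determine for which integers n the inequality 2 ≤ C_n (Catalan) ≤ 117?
2, 3, 4, 5

Solution: C_1=1; C_2=2; C_3=5; C_4=14; C_5=42; C_6=132. So valid n = 2, 3, 4, 5.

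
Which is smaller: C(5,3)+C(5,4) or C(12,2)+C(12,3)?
C(5,3)+C(5,4)

First=15, Second=286.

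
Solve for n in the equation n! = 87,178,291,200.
n! is strictly increasing. 12! = 479,001,600, 13! = 6,227,020,800, 14! = 87,178,291,200 ✓. So n = 14.

Answer: 14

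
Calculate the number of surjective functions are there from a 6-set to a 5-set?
1,800

Explanation: Onto functions = 5! × S(6,5)
First compute S(6,5) via recurrence:
Using the Stirling recurrence: S(n,k) = k·S(n-1,k) + S(n-1,k-1)
S(6,5) = 5·S(5,5) + S(5,4)
         = 5·1 + 10
         = 5 + 10
         = 15
Then: 120 × 15 = 1,800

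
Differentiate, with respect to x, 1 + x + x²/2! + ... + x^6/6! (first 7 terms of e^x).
1 + x + x²/2! + ... + x^5/5!
Differentiating term by term gives the first 6 terms of e^x.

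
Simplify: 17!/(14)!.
4,080

This equals 17×16×15 = 4,080.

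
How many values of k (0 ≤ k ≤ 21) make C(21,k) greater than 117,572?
6

Solution: Row 21 is unimodal and symmetric about k=21/2. C(21,7)=116,280 ≤ 117,572; C(21,8)=203,490 > 117,572; by symmetry C(21,k) > 117,572 for k = 8..13. That's 13 - 8 + 1 = 6 values.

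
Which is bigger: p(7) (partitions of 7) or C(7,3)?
C(7,3)

Solution: Pentagonal recurrence p(n) = p(n−1) + p(n−2) − p(n−5) − p(n−7) + …: p(7) = p(6) + p(5) − p(2) − p(0) = 11 + 7 − 2 − 1 = 15; C(7,3) = 35.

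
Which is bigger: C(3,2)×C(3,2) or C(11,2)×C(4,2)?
C(11,2)×C(4,2)

Working:
C(3,2)×C(3,2)=9, C(11,2)×C(4,2)=330.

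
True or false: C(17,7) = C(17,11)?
False

Working:
C(17,7) = 19,448 but C(17,11) = 12,376; symmetry gives C(17,7) = C(17,10), not C(17,11).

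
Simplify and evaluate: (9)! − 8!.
322,560

(9)! − 8! = (9)·8! − 8! = (9−1)·8! = 8·8! = 322,560.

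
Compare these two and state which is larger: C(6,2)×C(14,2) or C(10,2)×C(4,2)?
C(6,2)×C(14,2)
C(6,2)×C(14,2)=1,365, C(10,2)×C(4,2)=270.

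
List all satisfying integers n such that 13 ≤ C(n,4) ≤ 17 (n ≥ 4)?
6

Explanation: C(5,4)=5; C(6,4)=15; C(7,4)=35. So valid n = 6.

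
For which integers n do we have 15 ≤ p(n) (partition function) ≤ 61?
Tabulating p(n) via p(n) = p(n−1) + p(n−2) − p(n−5) − p(n−7) + …: p(6)=11; p(7)=15; p(8)=22; p(9)=30; p(10)=42; p(11)=56; p(12)=77. So valid n = 7, 8, 9, 10, 11.

Answer: 7, 8, 9, 10, 11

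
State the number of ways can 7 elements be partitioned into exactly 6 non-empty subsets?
This equals S(7,6), the Stirling number of the 2nd kind.
Using the Stirling recurrence: S(n,k) = k·S(n-1,k) + S(n-1,k-1)
S(7,6) = 6·S(6,6) + S(6,5)
         = 6·1 + 15
         = 6 + 15
         = 21
Final answer: 21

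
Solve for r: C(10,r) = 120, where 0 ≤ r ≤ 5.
3

Solution: C(10,r) is increasing for 0 ≤ r ≤ 5. Stepping up (C(10,r+1) = C(10,r)·(10−r)/(r+1)): C(10,1) = 10, C(10,2) = 45, C(10,3) = 120 ✓. So r = 3.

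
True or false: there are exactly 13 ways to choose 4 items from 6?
False

C(6,4) = 15 ≠ 13.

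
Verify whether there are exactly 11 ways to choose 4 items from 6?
False

Solution: C(6,4) = 15 ≠ 11.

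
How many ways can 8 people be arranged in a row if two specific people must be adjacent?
10,080

Explanation: Treat pair as unit: (8-1)! arrangements × 2 internal orders = 10,080.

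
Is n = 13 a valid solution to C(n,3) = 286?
Yes

Explanation: C(13,3) = 13·12·11/3! = 1,716/6 = 286, which equals 286.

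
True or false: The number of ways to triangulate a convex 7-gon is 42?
Triangulations of a convex 7-gon are counted by the Catalan number C_5: C_5 = C(10,5)/(5+1) = 252/6 = 42.

Answer: True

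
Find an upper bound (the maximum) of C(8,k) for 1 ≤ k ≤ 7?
70

Working:
C(8,k) is maximised at the centre of the row: C(8,4) = 70.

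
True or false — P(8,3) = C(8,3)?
False
P(8,3) = 336 but C(8,3) = 56; they differ by a factor of 3! = 6, so the statement does not hold.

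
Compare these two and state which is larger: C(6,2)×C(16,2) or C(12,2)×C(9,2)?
C(12,2)×C(9,2)

Reasoning: C(6,2)×C(16,2)=1,800, C(12,2)×C(9,2)=2,376.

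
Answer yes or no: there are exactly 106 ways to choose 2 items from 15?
No

Working:
C(15,2) = 105 ≠ 106.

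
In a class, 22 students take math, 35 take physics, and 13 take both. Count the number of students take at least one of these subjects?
44

Working:
|A∪B| = |A|+|B|-|A∩B| = 22+35-13 = 44.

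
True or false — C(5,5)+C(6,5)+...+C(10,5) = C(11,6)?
True

Solution: Hockey stick identity gives Σ = C(11,6) = 462; RHS C(11,6) = 462.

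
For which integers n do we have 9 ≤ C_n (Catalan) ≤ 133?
C_3=5; C_4=14; C_5=42; C_6=132; C_7=429. So valid n = 4, 5, 6.
Final answer: 4, 5, 6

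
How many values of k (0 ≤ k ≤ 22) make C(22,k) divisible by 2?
15

Checking C(22,k) mod 2 for k = 0..22: divisible at k = 1, 3, 5, 7, 8, 9, 10, 11, 12, 13, 14, 15, 17, 19, 21. That's 15 values.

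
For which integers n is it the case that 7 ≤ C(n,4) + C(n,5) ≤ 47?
C(5,4)+C(5,5)=6; C(6,4)+C(6,5)=21; C(7,4)+C(7,5)=56. So valid n = 6.
Final answer: 6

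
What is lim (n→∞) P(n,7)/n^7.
P(n,7) = n(n-1)···(n-6) ≈ n^7 for large n. Limit = 1.

Answer: 1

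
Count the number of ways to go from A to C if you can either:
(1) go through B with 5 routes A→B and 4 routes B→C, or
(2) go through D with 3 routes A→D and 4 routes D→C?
32

Route via B: 5×4=20. Route via D: 3×4=12. Total: 32.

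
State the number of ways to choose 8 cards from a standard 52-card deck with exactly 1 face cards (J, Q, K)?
12 face cards and 40 non-face cards: C(12,1) × C(40,7) = 12 × 18,643,560 = 223,722,720.
Final answer: 223,722,720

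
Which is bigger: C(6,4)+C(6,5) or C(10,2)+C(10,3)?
C(10,2)+C(10,3)

Explanation: First=21, Second=165.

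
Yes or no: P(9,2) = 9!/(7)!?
Permutation formula P(n,k) = n!/(n-k)!: 9!/7! = 362,880/5,040 = 72 = P(9,2). The statement holds.
Final answer: Yes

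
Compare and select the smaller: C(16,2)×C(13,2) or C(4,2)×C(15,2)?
C(4,2)×C(15,2)
C(16,2)×C(13,2)=9,360, C(4,2)×C(15,2)=630.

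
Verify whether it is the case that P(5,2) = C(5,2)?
False

Working:
P(5,2) = 20 but C(5,2) = 10; they differ by a factor of 2! = 2, so the statement does not hold.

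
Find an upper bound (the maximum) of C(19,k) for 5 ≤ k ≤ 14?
C(19,k) is maximised at the centre of the row: C(19,9) = 92,378.
Final answer: 92,378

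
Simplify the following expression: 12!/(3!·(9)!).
This is C(12,3) = 220.
Final answer: 220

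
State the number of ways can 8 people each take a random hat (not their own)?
14,833
Using D(n) = (n-1)[D(n-1) + D(n-2)]:
D(8) = (8-1) × [D(7) + D(6)]
      = 7 × [1854 + 265]
      = 7 × 2119
      = 14,833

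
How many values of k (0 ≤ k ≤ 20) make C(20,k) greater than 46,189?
Row 20 is unimodal and symmetric about k=20/2. C(20,6)=38,760 ≤ 46,189; C(20,7)=77,520 > 46,189; by symmetry C(20,k) > 46,189 for k = 7..13. That's 13 - 7 + 1 = 7 values.

Answer: 7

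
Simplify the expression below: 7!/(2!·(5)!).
21

Reasoning: This is C(7,2) = 21.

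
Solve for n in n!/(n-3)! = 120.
6

Explanation: n!/(n-3)! = n×(n-1)×(n-2), a product of 3 consecutive integers ≈ (n−1)^3. 120^(1/3) + 1 ≈ 5.9; check n = 6: 6×5×4 = 120 ✓. So n = 6.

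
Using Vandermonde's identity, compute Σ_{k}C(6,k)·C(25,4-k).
31,465
= C(6+25,4) = C(31,4) = 31,465.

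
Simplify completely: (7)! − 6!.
4,320

Solution: (7)! − 6! = (7)·6! − 6! = (7−1)·6! = 6·6! = 4,320.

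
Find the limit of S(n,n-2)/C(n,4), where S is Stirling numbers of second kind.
3

The leading term of S(n,n-2) as a polynomial in n is (3)!!·C(n,4), so the ratio → (3)!! = 3.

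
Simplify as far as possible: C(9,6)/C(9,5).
2/3

Solution: C(n,k+1)/C(n,k) = (n−k)/(k+1). Here (9−5)/(5+1) = 4/6 = 2/3.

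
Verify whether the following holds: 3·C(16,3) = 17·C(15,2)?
Absorption identity k·C(n,k) = n·C(n-1,k-1). LHS = 3·560 = 1,680; RHS = 17·105 = 1,785.
Final answer: False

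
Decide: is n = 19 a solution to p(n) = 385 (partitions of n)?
No
Pentagonal recurrence p(n) = p(n−1) + p(n−2) − p(n−5) − p(n−7) + …: p(19) = p(18) + p(17) − p(14) − p(12) + p(7) + p(4) = 385 + 297 − 135 − 77 + 15 + 5 = 490, which does not equal 385.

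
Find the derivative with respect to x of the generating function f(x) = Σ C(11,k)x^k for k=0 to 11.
Term-by-term differentiation gives Σ k·C(11,k)x^{k-1} for k=1 to 11.

Answer: Σ k·C(11,k)x^(k-1) for k=1 to 11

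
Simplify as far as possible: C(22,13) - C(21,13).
293,930

C(22,13) - C(21,13) = C(21,12) = 293,930.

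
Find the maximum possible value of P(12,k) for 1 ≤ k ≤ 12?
479,001,600

Solution: P(12,k) increases in k, so maximum at k = 12: 12! = 479,001,600.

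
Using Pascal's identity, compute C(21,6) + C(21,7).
170,544

Reasoning: C(21,6) + C(21,7) = C(22,7) = 170,544.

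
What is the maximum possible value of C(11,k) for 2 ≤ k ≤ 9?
462

Explanation: C(11,k) is maximised at the centre of the row: C(11,5) = 462.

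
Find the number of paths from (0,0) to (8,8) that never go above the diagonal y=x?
1,430

Solution: Counted by the Catalan number C_8: C_8 = C(16,8)/(8+1) = 12,870/9 = 1,430.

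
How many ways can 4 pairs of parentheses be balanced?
Using the Catalan number formula: C_n = C(2n, n) / (n+1)
C_4 = C(8, 4) / (4+1)
     = 70 / 5
     = 14
Final answer: 14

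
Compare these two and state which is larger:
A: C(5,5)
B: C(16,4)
B
A=C(5,5)=1, B=C(16,4)=1,820.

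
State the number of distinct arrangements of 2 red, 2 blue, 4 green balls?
420

Multinomial: 8!/(2! × 2! × 4!) = 420.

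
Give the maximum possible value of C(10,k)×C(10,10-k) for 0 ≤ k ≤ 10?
63,504

Working:
C(10,k)·C(10,10-k) = C(10,k)², maximised at the centre k = 5: C(10,5)² = 63,504.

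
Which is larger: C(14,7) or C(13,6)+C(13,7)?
Equal

Explanation: By Pascal's identity: C(14,7) = C(13,6)+C(13,7) = 3,432. Equal.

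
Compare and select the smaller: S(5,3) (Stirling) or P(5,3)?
S(5,3)

Reasoning: S(5,3) = 3·S(4,3) + S(4,2) = 3·6 + 7 = 25; P(5,3) = 60.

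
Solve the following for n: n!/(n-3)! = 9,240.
22

n!/(n-3)! = n×(n-1)×(n-2), a product of 3 consecutive integers ≈ (n−1)^3. 9,240^(1/3) + 1 ≈ 22.0; check n = 22: 22×21×20 = 9,240 ✓. So n = 22.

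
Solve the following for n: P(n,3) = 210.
7

Working:
P(n,3) = n(n−1)(n−2) is increasing in n; n(n−1)(n−2) ≈ (n−1)^3 = 210 gives n ≈ 6.9. Check: P(5,3) = 60, P(6,3) = 120, P(7,3) = 210 ✓. So n = 7.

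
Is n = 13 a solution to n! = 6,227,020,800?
Yes

Reasoning: 13! = 13·12! = 13·479,001,600 = 6,227,020,800, which equals 6,227,020,800.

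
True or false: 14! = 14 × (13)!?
True

Solution: By definition n! = n × (n-1)!, so 14! = 14 × 13!.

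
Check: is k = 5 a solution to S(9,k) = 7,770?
No

Explanation: S(9,5) = 5·S(8,5) + S(8,4) = 5·1,050 + 1,701 = 6,951, which does not equal 7,770.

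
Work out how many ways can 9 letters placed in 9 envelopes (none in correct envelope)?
133,496

Using D(n) = (n-1)[D(n-1) + D(n-2)]:
D(9) = (9-1) × [D(8) + D(7)]
      = 8 × [14833 + 1854]
      = 8 × 16687
      = 133,496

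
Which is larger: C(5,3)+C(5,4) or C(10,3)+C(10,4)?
C(10,3)+C(10,4)

Working:
First=15, Second=330.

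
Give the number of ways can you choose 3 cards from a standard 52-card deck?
22,100

Explanation: C(52,3) = 22,100.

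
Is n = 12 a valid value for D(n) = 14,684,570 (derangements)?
No

Working:
D(12) = (12-1)·[D(11) + D(10)] = 11·[14,684,570 + 1,334,961] = 176,214,841, which does not equal 14,684,570.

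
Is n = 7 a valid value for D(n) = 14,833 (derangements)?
No

Explanation: D(7) = (7-1)·[D(6) + D(5)] = 6·[265 + 44] = 1,854, which does not equal 14,833.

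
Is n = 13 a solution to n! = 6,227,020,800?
13! = 13·12! = 13·479,001,600 = 6,227,020,800, which equals 6,227,020,800.
Final answer: Yes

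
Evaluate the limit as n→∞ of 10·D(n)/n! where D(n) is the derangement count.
10/e

D(n)/n! → 1/e, so 10·D(n)/n! → 10/e.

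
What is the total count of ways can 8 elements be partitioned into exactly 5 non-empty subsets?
1,050

Explanation: This equals S(8,5), the Stirling number of the 2nd kind.
Using the Stirling recurrence: S(n,k) = k·S(n-1,k) + S(n-1,k-1)
S(8,5) = 5·S(7,5) + S(7,4)
         = 5·140 + 350
         = 700 + 350
         = 1,050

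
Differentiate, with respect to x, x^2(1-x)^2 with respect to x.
2x^1(1-x)^2 - 2x^2(1-x)^1

Working:
Product rule: 2x^{1}(1-x)^{2} + x^2·(-2)(1-x)^{1}.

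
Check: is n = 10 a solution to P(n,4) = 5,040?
P(10,4) = 10·9·8·7 = 5,040, which equals 5,040.

Answer: Yes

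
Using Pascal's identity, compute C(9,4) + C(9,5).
252
C(9,4) + C(9,5) = C(10,5) = 252.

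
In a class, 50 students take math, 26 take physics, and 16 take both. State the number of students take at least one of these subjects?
60

Reasoning: |A∪B| = |A|+|B|-|A∩B| = 50+26-16 = 60.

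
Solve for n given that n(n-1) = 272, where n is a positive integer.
17

n² − n − 272 = 0, so n = (1 ± √(1 + 4·272))/2 = (1 ± √1,089)/2 = (1 ± 33)/2, i.e. n = 17 or n = -16. Taking the positive root, n = 17 (check: 17×16 = 272).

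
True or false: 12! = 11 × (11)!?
False

12! = 12 × 11! = 479,001,600, but 11 × 11! = 439,084,800.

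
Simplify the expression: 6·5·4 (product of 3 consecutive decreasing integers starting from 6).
120
This is P(6,3) = 6!/(3)! = 120.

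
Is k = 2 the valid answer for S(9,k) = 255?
S(9,2) = 2·S(8,2) + S(8,1) = 2·127 + 1 = 255, which equals 255.
Final answer: Yes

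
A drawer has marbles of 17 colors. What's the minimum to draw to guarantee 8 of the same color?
120

Explanation: Worst case: 7 of each = 119. One more: 120.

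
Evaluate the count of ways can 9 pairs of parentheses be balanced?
4,862

Reasoning: Using the Catalan number formula: C_n = C(2n, n) / (n+1)
C_9 = C(18, 9) / (9+1)
     = 48620 / 10
     = 4,862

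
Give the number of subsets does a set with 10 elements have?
Each element can be included or excluded: 2^10 = 1,024.

Answer: 1,024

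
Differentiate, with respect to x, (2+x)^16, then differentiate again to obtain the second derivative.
First derivative: 16(2+x)^{15}. Second derivative: 16·15·(2+x)^{14} = 240(2+x)^{14}.

Answer: 240(2+x)^14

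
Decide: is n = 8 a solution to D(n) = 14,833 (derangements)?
Yes
D(8) = (8-1)·[D(7) + D(6)] = 7·[1,854 + 265] = 14,833, which equals 14,833.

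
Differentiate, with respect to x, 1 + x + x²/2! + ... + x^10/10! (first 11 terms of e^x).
1 + x + x²/2! + ... + x^9/9!

Working:
Differentiating term by term gives the first 10 terms of e^x.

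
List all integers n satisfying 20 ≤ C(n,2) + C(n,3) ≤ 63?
5, 6, 7
C(4,2)+C(4,3)=10; C(5,2)+C(5,3)=20; C(6,2)+C(6,3)=35; C(7,2)+C(7,3)=56; C(8,2)+C(8,3)=84. So valid n = 5, 6, 7.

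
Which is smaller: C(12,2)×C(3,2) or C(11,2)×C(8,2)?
C(12,2)×C(3,2)
C(12,2)×C(3,2)=198, C(11,2)×C(8,2)=1,540.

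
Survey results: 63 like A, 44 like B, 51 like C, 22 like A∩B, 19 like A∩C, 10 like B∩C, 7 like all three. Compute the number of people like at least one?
114

Solution: |A∪B∪C| = 63+44+51-22-19-10+7 = 114.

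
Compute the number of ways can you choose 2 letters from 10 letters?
45

Reasoning: C(10,2) = 10! / (2! × (10-2)!)
         = 10! / (2! × 8!)
         = 45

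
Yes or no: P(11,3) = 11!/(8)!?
Permutation formula P(n,k) = n!/(n-k)!: 11!/8! = 39,916,800/40,320 = 990 = P(11,3). The statement holds.
Final answer: Yes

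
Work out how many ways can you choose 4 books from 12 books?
495

C(12,4) = 12! / (4! × (12-4)!)
         = 12! / (4! × 8!)
         = 495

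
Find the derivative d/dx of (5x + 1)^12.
60(5x + 1)^11
Chain rule: 12(5x+1)^{11} × 5 = 60(5x+1)^{11}.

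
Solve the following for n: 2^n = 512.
9

Solution: 2^9 = 512, so n = 9.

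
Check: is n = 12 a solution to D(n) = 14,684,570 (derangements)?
No

Solution: D(12) = (12-1)·[D(11) + D(10)] = 11·[14,684,570 + 1,334,961] = 176,214,841, which does not equal 14,684,570.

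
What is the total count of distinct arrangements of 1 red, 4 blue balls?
5

Solution: Multinomial: 5!/(1! × 4!) = 5.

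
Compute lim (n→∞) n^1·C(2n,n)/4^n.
∞

Working:
C(2n,n) ~ 4^n/√(πn), so n^1·C(2n,n)/4^n ~ n^(1 − 1/2)/√π → ∞.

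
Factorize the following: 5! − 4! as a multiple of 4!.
4 × 4! = 96

Explanation: 5! − 4! = 5·4! − 4! = (5 − 1)·4! = 4 × 4! = 96.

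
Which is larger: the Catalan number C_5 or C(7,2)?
C_5 = C(10,5)/(5+1) = 252/6 = 42; C(7,2) = 21.
Final answer: C_5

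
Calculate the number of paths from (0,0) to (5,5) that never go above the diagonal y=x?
42

Counted by the Catalan number C_5: C_5 = C(10,5)/(5+1) = 252/6 = 42.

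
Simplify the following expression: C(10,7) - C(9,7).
84

Working:
C(10,7) - C(9,7) = C(9,6) = 84.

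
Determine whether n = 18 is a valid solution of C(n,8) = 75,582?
No

Explanation: C(18,8) = 18·17·16·15·14·13·12·11/8! = 1,764,322,560/40,320 = 43,758, which does not equal 75,582.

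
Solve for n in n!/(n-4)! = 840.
7
n!/(n-4)! = n×(n-1)×(n-2)×(n-3), a product of 4 consecutive integers ≈ (n−1.5)^4. 840^(1/4) + 1.5 ≈ 6.9; check n = 7: 7×6×5×4 = 840 ✓. So n = 7.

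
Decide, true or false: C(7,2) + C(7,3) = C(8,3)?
True

Pascal's identity: LHS = 21 + 35 = 56; RHS = C(8,3) = 56. Both sides agree, so the statement holds.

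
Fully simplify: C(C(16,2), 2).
7,140

Working:
C(16,2) = 120, then C(120, 2) = 7,140.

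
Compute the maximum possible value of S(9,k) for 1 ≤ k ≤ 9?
7,770

Row S(9,k) for k = 1..9 (via S(n,k) = k·S(n−1,k) + S(n−1,k−1)): 1, 255, 3,025, 7,770, 6,951, 2,646, 462, 36, 1. The row is unimodal; maximum at k = 4: 7,770.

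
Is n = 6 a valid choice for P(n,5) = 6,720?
No

Working:
P(6,5) = 6·5·4·3·2 = 720, which does not equal 6,720.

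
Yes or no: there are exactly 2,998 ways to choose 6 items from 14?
No

Explanation: C(14,6) = 3,003 ≠ 2998.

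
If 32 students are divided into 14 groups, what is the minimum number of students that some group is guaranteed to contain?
3

Pigeonhole: ⌈32/14⌉ = 3.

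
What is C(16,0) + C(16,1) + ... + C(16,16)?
Sum of binomial coefficients = 2^16 = 65,536.
Final answer: 65,536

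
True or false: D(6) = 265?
Derangements of 6 elements: D(6) = (6-1)·[D(5) + D(4)] = 5·[44 + 9] = 265.

Answer: True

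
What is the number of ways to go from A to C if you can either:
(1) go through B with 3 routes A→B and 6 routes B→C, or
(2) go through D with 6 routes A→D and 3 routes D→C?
36

Working:
Route via B: 3×6=18. Route via D: 6×3=18. Total: 36.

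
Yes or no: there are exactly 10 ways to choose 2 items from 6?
No

Working:
C(6,2) = 15 ≠ 10.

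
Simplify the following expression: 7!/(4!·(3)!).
35

This is C(7,4) = 35.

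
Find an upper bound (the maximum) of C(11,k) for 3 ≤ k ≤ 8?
462

Solution: C(11,k) is maximised at the centre of the row: C(11,5) = 462.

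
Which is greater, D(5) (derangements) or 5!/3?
D(5)

Reasoning: D(5) = (5-1)·[D(4) + D(3)] = 4·[9 + 2] = 44; 5!/3 = 120/3 = 40.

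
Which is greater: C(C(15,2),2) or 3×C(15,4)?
C(C(15,2),2)

Working:
C(C(15,2),2)=5,460, 3×C(15,4)=4,095.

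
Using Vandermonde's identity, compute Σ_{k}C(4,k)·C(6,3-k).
120

Solution: = C(4+6,3) = C(10,3) = 120.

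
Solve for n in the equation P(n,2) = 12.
4

P(n,2) = n(n−1) is increasing in n; n(n−1) ≈ (n−0.5)^2 = 12 gives n ≈ 4.0. Check: P(2,2) = 2, P(3,2) = 6, P(4,2) = 12 ✓. So n = 4.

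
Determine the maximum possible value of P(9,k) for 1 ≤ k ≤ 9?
362,880

Solution: P(9,k) increases in k, so maximum at k = 9: 9! = 362,880.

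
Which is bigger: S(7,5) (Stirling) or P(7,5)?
S(7,5) = 5·S(6,5) + S(6,4) = 5·15 + 65 = 140; P(7,5) = 2,520.
Final answer: P(7,5)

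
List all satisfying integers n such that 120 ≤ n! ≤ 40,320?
n! is strictly increasing; 5! = 120 and 8! = 40,320, so valid n = 5, 6, 7, 8.
Final answer: 5, 6, 7, 8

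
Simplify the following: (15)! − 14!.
(15)! − 14! = (15)·14! − 14! = (15−1)·14! = 14·14! = 1,220,496,076,800.
Final answer: 1,220,496,076,800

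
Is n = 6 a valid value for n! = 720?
Yes

Working:
6! = 6·5! = 6·120 = 720, which equals 720.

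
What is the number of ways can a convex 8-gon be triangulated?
132

Working:
Using the Catalan number formula: C_n = C(2n, n) / (n+1)
C_6 = C(12, 6) / (6+1)
     = 924 / 7
     = 132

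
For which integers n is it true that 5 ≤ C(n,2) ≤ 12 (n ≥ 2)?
4, 5

Explanation: C(3,2)=3; C(4,2)=6; C(5,2)=10; C(6,2)=15. So valid n = 4, 5.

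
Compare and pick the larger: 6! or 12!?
12!

Working:
6!=720, 12!=479,001,600. 12! > 6!.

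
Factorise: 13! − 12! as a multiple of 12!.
13! − 12! = 13·12! − 12! = (13 − 1)·12! = 12 × 12! = 5,748,019,200.

Answer: 12 × 12! = 5,748,019,200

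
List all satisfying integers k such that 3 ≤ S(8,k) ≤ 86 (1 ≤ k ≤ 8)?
S(8,1)=1; S(8,2)=127; S(8,3)=966; S(8,4)=1,701; S(8,5)=1,050; S(8,6)=266; S(8,7)=28; S(8,8)=1. So valid k = 7.

Answer: 7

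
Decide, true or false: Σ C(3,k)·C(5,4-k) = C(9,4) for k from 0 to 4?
False

Solution: Vandermonde's identity gives C(8,4) = 70; RHS C(9,4) = 126.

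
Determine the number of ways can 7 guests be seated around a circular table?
720

Reasoning: Circular arrangements: (7-1)! = 720.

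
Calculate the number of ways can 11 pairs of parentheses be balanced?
58,786

Using the Catalan number formula: C_n = C(2n, n) / (n+1)
C_11 = C(22, 11) / (11+1)
     = 705432 / 12
     = 58,786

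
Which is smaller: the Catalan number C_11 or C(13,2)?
C(13,2)

Solution: C_11 = C(22,11)/(11+1) = 705,432/12 = 58,786; C(13,2) = 78.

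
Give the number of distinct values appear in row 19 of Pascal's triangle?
10

Solution: Row 19 has entries C(19,0)..C(19,19); by symmetry C(19,k)=C(19,19-k), giving 10 distinct values.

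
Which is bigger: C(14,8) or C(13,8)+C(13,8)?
C(14,8)

Reasoning: C(14,8)=3,003; C(13,8)+C(13,8)=1,287+1,287=2,574.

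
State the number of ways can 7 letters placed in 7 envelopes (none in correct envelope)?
Using D(n) = (n-1)[D(n-1) + D(n-2)]:
D(7) = (7-1) × [D(6) + D(5)]
      = 6 × [265 + 44]
      = 6 × 309
      = 1,854

Answer: 1,854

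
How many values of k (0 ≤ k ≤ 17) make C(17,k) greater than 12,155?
6

Explanation: Row 17 is unimodal and symmetric about k=17/2. C(17,5)=6,188 ≤ 12,155; C(17,6)=12,376 > 12,155; by symmetry C(17,k) > 12,155 for k = 6..11. That's 11 - 6 + 1 = 6 values.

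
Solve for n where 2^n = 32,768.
32,768 = 1,024 × 32 = 2^10 × 2^5 = 2^15, so n = 15.
Final answer: 15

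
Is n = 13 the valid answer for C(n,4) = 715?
Yes
C(13,4) = 13·12·11·10/4! = 17,160/24 = 715, which equals 715.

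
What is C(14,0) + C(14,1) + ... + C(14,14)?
16,384
Sum of binomial coefficients = 2^14 = 16,384.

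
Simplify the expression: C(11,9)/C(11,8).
1/3

Working:
C(n,k+1)/C(n,k) = (n−k)/(k+1). Here (11−8)/(8+1) = 3/9 = 1/3.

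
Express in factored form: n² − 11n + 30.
(n − 5)(n − 6)
Seek roots whose sum is 11 and product is 30: (5, 6). So n² − 11n + 30 = (n − 5)(n − 6).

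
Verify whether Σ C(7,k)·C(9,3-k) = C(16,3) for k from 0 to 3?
True

Explanation: Vandermonde's identity gives C(16,3) = 560; RHS C(16,3) = 560.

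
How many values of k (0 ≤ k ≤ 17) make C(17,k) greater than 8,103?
Row 17 is unimodal and symmetric about k=17/2. C(17,5)=6,188 ≤ 8,103; C(17,6)=12,376 > 8,103; by symmetry C(17,k) > 8,103 for k = 6..11. That's 11 - 6 + 1 = 6 values.

Answer: 6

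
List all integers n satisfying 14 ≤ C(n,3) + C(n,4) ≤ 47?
5, 6

C(4,3)+C(4,4)=5; C(5,3)+C(5,4)=15; C(6,3)+C(6,4)=35; C(7,3)+C(7,4)=70. So valid n = 5, 6.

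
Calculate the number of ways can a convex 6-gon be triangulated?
14

Working:
Using the Catalan number formula: C_n = C(2n, n) / (n+1)
C_4 = C(8, 4) / (4+1)
     = 70 / 5
     = 14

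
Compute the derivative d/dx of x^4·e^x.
(4x^3 + x^4)e^x

Product rule: d/dx[x^4]·e^x + x^4·d/dx[e^x] = 4x^{3}e^x + x^4e^x.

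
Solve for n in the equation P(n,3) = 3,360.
P(n,3) = n(n−1)(n−2) is increasing in n; n(n−1)(n−2) ≈ (n−1)^3 = 3,360 gives n ≈ 16.0. Check: P(14,3) = 2,184, P(15,3) = 2,730, P(16,3) = 3,360 ✓. So n = 16.
Final answer: 16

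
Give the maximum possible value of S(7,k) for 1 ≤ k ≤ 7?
350

Solution: Row S(7,k) for k = 1..7 (via S(n,k) = k·S(n−1,k) + S(n−1,k−1)): 1, 63, 301, 350, 140, 21, 1. The row is unimodal; maximum at k = 4: 350.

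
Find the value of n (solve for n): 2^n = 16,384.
14

Explanation: 16,384 = 1,024 × 16 = 2^10 × 2^4 = 2^14, so n = 14.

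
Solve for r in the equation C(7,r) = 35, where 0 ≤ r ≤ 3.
C(7,r) is increasing for 0 ≤ r ≤ 3. Stepping up (C(7,r+1) = C(7,r)·(7−r)/(r+1)): C(7,1) = 7, C(7,2) = 21, C(7,3) = 35 ✓. So r = 3.

Answer: 3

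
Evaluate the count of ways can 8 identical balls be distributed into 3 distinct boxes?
45

Solution: C(8+3-1, 3-1) = C(10, 2) = 45.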